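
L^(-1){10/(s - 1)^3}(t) 5*t^2*exp(t)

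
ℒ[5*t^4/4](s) 30/s^5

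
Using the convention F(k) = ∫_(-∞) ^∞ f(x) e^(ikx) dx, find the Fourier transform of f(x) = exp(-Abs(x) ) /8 1/(4*(k^2 + 1) ) 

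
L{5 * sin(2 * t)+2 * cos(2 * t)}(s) 2 * s/(s^2+4)+10/(s^2+4)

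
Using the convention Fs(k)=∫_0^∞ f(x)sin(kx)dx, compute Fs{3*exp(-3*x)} 3*k/(k^2+9)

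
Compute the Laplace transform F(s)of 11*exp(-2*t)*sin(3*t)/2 33/(2*((s + 2)^2 + 9))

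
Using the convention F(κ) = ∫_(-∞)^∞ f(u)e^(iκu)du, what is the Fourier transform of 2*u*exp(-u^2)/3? I*sqrt(pi)*κ*exp(-κ^2/4)/3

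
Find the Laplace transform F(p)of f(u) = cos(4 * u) p/(p^2 + 16)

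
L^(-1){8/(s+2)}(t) 8*exp(-2*t)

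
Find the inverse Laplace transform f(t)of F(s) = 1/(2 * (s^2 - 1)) sinh(t)/2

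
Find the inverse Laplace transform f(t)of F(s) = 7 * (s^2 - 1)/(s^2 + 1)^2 7 * t * cos(t)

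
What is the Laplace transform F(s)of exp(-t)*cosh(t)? (s + 1)/(s*(s + 2))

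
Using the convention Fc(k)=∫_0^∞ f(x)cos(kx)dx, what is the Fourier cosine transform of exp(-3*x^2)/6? sqrt(3)*sqrt(pi)*exp(-k^2/12)/36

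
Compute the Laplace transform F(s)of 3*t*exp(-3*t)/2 3/(2*(s + 3)^2)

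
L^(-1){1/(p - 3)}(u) exp(3*u)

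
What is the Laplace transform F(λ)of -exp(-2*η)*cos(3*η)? (-λ - 2)/((λ + 2)^2 + 9)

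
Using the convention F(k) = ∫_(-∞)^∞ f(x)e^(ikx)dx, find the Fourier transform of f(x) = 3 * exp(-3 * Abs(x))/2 9/(k^2 + 9)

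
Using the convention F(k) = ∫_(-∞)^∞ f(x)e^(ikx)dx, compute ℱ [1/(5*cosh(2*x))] pi/(10*cosh(pi*k/4))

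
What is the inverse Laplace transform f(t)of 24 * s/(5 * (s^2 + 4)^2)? 6 * t * sin(2 * t)/5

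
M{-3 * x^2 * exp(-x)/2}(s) -3 * gamma(s + 2)/2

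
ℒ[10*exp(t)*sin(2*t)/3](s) 20/(3*((s - 1)^2 + 4))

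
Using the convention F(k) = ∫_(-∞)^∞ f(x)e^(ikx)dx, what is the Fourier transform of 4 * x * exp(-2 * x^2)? sqrt(2) * I * sqrt(pi) * k * exp(-k^2/8)/2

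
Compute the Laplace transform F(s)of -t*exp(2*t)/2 -1/(2*(s - 2)^2)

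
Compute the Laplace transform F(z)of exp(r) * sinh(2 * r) 2/((z - 1)^2 - 4)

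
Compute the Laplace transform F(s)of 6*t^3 36/s^4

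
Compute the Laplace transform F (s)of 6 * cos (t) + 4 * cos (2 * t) 6 * s/ (s^2 + 1) + 4 * s/ (s^2 + 4)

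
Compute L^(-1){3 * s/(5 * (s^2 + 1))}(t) 3 * cos(t)/5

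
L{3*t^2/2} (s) 3/s^3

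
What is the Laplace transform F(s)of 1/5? 1/(5 * s)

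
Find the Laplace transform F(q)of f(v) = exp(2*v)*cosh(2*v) (q - 2)/(q*(q - 4))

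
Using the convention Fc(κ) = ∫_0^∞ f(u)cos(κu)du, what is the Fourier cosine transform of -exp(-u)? -1/(κ^2 + 1)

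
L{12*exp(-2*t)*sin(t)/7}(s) 12/(7*((s+2)^2+1))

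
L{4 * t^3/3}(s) 8/s^4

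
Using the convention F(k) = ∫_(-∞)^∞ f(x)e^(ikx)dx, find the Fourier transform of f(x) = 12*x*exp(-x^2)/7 6*I*sqrt(pi)*k*exp(-k^2/4)/7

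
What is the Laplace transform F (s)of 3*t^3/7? 18/ (7*s^4)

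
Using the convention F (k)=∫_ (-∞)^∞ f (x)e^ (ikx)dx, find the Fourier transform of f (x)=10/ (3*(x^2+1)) 10*pi*exp (-Abs (k))/3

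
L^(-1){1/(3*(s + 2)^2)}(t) t*exp(-2*t)/3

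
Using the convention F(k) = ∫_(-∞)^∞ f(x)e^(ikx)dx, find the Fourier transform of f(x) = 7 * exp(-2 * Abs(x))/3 28/(3 * (k^2 + 4))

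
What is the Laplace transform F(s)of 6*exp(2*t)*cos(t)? 6*(s - 2)/((s - 2)^2 + 1)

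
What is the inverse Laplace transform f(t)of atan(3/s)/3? sin(3 * t)/(3 * t)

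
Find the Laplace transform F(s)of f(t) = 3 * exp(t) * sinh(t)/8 3/(8 * s * (s - 2))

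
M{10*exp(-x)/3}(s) 10*gamma(s)/3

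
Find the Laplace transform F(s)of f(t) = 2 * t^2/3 4/(3 * s^3)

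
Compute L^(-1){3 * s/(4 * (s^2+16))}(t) 3 * cos(4 * t)/4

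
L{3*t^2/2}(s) 3/s^3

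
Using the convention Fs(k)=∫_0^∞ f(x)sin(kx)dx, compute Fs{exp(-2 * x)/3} k/(3 * (k^2 + 4))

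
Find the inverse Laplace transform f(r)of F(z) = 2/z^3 r^2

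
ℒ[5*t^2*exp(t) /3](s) 10/(3*(s - 1) ^3) 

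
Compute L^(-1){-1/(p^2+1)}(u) -sin(u)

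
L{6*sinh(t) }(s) 6/(s^2 - 1) 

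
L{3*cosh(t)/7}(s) 3*s/(7*(s^2 - 1))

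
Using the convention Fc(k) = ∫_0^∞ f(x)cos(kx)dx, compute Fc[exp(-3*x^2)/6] sqrt(3)*sqrt(pi)*exp(-k^2/12)/36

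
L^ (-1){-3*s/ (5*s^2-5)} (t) -3*cosh (t)/5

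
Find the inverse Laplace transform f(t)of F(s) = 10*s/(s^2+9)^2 5*t*sin(3*t)/3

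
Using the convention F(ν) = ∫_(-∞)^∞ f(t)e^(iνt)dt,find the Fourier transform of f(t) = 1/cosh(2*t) pi/(2*cosh(pi*ν/4))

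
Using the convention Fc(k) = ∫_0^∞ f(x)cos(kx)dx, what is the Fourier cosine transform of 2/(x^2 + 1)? pi*exp(-k)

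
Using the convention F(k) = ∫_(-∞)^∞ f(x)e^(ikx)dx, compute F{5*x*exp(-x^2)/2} 5*I*sqrt(pi)*k*exp(-k^2/4)/4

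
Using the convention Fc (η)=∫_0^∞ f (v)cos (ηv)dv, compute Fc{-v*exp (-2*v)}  (η^2 - 4)/ (η^2 + 4)^2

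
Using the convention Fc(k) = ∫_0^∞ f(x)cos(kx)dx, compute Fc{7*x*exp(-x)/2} 7*(1 - k^2)/(2*(k^2 + 1)^2)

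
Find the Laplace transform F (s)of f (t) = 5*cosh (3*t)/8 5*s/ (8*(s^2 - 9))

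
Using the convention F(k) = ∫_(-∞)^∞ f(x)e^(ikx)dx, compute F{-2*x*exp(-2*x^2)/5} -sqrt(2)*I*sqrt(pi)*k*exp(-k^2/8)/20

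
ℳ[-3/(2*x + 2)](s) -3*pi*csc(pi*s)/2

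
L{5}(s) 5/s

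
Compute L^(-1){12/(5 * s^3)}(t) 6 * t^2/5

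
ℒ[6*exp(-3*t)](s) 6/(s+3)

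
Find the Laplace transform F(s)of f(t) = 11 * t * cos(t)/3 11 * (s^2 - 1)/(3 * (s^2+1)^2)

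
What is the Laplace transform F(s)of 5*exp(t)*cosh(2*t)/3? 5*(s - 1)/(3*((s - 1)^2-4))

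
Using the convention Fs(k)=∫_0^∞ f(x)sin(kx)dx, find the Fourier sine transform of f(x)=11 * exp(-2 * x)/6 11 * k/(6 * (k^2 + 4))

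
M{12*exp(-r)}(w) 12*gamma(w)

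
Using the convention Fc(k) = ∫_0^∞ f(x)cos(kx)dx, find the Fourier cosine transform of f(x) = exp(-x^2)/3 sqrt(pi) * exp(-k^2/4)/6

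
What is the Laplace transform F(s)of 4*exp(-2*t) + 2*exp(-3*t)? 2/(s + 3) + 4/(s + 2)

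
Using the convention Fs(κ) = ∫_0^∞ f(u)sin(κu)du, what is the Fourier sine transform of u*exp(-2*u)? 4*κ/(κ^2 + 4)^2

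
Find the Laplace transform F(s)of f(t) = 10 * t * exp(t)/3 10/(3 * (s - 1)^2)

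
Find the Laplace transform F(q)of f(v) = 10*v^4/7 240/(7*q^5)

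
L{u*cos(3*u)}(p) (p^2 - 9)/(p^2+9)^2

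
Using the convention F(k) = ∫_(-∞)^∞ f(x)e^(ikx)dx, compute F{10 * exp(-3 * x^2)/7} 10 * sqrt(3) * sqrt(pi) * exp(-k^2/12)/21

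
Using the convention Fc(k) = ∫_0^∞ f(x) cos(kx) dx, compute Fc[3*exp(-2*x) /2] 3/(k^2 + 4) 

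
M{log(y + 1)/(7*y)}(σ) -pi*csc(pi*σ)/(7*σ - 7)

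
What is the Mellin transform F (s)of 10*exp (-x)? 10*gamma (s)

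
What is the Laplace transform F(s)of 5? 5/s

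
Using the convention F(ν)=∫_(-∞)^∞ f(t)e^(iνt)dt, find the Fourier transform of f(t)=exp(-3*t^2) sqrt(3)*sqrt(pi)*exp(-ν^2/12)/3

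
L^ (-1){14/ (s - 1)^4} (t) 7 * t^3 * exp (t)/3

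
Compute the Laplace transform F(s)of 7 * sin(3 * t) 21/(s^2 + 9)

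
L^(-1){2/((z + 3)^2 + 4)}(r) exp(-3*r)*sin(2*r)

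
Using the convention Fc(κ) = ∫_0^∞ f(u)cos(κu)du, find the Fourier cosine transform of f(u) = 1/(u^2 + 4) pi * exp(-2 * κ)/4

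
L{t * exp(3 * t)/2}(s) 1/(2 * (s - 3)^2)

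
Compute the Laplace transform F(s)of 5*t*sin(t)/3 10*s/(3*(s^2 + 1)^2)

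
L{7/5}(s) 7/(5 * s)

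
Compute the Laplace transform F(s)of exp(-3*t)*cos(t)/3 (s + 3)/(3*((s + 3)^2 + 1))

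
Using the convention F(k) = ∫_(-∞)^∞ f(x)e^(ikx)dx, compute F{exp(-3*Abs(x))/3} 2/(k^2 + 9)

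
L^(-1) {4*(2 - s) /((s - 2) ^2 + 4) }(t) -4*exp(2*t)*cos(2*t) 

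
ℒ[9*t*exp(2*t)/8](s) 9/(8*(s - 2)^2)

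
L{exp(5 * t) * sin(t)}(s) 1/((s - 5)^2+1)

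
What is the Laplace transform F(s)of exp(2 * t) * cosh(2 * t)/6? (s - 2)/(6 * s * (s - 4))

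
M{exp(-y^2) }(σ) gamma(σ/2) /2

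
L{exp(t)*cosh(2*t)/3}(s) (s - 1)/(3*((s - 1)^2 - 4))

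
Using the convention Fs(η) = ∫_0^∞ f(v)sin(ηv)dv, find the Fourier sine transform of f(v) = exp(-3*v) η/(η^2 + 9)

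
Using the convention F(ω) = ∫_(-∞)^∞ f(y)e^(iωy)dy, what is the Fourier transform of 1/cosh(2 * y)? pi/(2 * cosh(pi * ω/4))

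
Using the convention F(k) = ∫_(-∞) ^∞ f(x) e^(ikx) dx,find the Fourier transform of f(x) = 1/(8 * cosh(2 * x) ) pi/(16 * cosh(pi * k/4) ) 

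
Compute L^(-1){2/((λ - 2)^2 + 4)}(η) exp(2 * η) * sin(2 * η)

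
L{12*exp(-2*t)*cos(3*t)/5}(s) 12*(s+2)/(5*((s+2)^2+9))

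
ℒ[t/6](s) 1/(6 * s^2)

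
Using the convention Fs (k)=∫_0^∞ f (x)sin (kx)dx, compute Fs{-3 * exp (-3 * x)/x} -3 * atan (k/3)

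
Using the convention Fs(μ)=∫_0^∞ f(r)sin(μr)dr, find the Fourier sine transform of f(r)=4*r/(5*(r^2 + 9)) 2*pi*exp(-3*μ)/5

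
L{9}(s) 9/s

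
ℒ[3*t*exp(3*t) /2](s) 3/(2*(s - 3) ^2) 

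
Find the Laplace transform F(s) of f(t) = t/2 1/(2 * s^2) 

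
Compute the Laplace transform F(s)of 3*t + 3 3/s^2 + 3/s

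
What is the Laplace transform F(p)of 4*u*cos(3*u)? 4*(p^2-9)/(p^2 + 9)^2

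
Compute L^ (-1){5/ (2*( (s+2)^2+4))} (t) 5*exp (-2*t)*sin (2*t)/4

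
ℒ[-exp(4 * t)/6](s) -1/(6 * s - 24)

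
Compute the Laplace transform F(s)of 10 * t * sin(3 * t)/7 60 * s/(7 * (s^2 + 9)^2)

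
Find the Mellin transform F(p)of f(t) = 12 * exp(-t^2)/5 6 * gamma(p/2)/5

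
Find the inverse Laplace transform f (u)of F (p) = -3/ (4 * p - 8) -3 * exp (2 * u)/4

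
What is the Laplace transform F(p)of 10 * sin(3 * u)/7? 30/(7 * (p^2 + 9))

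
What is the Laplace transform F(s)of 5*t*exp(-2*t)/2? 5/(2*(s + 2)^2)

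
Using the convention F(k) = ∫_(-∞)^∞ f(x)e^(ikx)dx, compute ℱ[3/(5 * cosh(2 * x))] 3 * pi/(10 * cosh(pi * k/4))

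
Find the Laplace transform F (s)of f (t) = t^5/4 30/s^6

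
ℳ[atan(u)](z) -pi*sec(pi*z/2)/(2*z)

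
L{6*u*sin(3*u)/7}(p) 36*p/(7*(p^2+9)^2)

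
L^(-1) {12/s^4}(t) 2 * t^3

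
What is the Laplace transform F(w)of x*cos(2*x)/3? (w^2-4)/(3*(w^2 + 4)^2)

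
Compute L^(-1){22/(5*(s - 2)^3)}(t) 11*t^2*exp(2*t)/5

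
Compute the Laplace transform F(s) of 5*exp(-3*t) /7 5/(7*(s+3) ) 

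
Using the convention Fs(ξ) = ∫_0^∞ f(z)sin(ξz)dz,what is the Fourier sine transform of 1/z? pi/2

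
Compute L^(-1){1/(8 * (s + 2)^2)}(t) t * exp(-2 * t)/8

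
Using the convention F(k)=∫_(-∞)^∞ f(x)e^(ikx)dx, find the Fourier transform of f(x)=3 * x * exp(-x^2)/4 3 * I * sqrt(pi) * k * exp(-k^2/4)/8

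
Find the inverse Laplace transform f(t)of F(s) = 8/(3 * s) 8/3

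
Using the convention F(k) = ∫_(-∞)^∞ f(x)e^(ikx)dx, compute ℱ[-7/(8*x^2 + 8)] -7*pi*exp(-Abs(k))/8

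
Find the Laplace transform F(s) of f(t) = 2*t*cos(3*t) 2*(s^2 - 9) /(s^2 + 9) ^2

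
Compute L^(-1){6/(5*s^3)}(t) 3*t^2/5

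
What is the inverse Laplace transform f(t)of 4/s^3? 2*t^2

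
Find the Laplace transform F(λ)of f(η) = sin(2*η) 2/(λ^2 + 4)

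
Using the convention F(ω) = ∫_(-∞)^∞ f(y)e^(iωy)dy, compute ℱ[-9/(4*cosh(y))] -9*pi/(4*cosh(pi*ω/2))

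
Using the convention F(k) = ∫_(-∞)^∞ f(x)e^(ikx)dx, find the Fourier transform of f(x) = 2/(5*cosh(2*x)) pi/(5*cosh(pi*k/4))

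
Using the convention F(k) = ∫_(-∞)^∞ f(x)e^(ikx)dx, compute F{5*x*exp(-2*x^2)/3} 5*sqrt(2)*I*sqrt(pi)*k*exp(-k^2/8)/24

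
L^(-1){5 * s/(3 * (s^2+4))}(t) 5 * cos(2 * t)/3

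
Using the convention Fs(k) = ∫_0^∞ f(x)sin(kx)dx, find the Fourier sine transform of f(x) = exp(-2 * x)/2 k/(2 * (k^2+4))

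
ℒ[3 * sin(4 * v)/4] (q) 3/(q^2 + 16)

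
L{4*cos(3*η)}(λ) 4*λ/(λ^2 + 9)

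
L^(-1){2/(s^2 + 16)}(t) sin(4*t)/2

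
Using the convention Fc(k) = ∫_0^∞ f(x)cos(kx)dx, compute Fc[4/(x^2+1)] 2*pi*exp(-k)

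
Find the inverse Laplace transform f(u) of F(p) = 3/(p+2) 3*exp(-2*u) 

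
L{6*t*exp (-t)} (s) 6/ (s + 1)^2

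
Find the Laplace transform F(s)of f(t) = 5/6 5/(6*s)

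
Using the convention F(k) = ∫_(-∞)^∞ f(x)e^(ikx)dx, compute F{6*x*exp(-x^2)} 3*I*sqrt(pi)*k*exp(-k^2/4)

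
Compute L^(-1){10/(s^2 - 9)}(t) 10*sinh(3*t)/3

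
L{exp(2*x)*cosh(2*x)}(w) (w - 2)/(w*(w - 4))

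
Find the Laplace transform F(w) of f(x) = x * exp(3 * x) (w - 3) ^(-2) 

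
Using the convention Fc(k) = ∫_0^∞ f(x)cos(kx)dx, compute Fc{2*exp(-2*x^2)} sqrt(2)*sqrt(pi)*exp(-k^2/8)/2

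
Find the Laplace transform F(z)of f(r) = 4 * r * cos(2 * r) 4 * (z^2 - 4)/(z^2 + 4)^2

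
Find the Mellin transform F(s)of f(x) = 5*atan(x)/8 -5*pi*sec(pi*s/2)/(16*s)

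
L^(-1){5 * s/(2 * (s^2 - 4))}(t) 5 * cosh(2 * t)/2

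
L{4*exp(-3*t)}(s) 4/(s + 3)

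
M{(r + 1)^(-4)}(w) gamma(w) * gamma(4 - w)/6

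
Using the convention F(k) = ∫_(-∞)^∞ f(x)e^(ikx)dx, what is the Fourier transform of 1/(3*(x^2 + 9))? pi*exp(-3*Abs(k))/9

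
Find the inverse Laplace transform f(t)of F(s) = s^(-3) t^2/2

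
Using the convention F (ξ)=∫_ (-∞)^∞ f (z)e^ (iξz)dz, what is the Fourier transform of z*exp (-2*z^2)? sqrt (2)*I*sqrt (pi)*ξ*exp (-ξ^2/8)/8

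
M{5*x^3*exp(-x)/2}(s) 5*gamma(s + 3)/2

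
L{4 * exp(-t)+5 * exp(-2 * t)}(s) 5/(s+2)+4/(s+1)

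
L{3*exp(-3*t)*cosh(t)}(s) 3*(s + 3)/((s + 3)^2 - 1)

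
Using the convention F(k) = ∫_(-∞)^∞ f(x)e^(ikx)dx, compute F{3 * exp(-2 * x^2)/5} 3 * sqrt(2) * sqrt(pi) * exp(-k^2/8)/10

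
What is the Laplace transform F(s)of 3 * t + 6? 6/s + 3/s^2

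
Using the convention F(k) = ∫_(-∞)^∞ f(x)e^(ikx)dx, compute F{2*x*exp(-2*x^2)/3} sqrt(2)*I*sqrt(pi)*k*exp(-k^2/8)/12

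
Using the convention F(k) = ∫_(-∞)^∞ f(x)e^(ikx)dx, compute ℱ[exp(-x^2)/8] sqrt(pi)*exp(-k^2/4)/8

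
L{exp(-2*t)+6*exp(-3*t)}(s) 6/(s+3)+1/(s+2)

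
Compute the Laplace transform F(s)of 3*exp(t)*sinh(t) 3/(s*(s - 2))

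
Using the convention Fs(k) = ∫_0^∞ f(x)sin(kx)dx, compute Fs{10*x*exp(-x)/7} 20*k/(7*(k^2 + 1)^2)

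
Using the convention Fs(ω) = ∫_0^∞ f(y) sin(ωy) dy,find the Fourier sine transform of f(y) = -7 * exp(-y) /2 -7 * ω/(2 * ω^2 + 2) 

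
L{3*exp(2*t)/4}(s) 3/(4*(s - 2))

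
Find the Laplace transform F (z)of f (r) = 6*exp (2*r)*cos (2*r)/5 6*(z - 2)/ (5*( (z - 2)^2 + 4))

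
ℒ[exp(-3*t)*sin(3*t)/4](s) 3/(4*((s+3)^2+9))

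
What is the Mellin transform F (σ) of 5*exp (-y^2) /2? 5*gamma (σ/2) /4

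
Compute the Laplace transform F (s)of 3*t 3/s^2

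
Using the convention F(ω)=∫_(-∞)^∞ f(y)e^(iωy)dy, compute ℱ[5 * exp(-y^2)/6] 5 * sqrt(pi) * exp(-ω^2/4)/6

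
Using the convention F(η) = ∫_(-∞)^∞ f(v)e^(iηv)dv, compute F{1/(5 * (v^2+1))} pi * exp(-Abs(η))/5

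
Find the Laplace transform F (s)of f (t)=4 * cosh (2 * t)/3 4 * s/ (3 * (s^2 - 4))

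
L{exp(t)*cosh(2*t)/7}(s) (s - 1)/(7*((s - 1)^2 - 4))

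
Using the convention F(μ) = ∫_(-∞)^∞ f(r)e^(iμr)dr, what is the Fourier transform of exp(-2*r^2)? sqrt(2)*sqrt(pi)*exp(-μ^2/8)/2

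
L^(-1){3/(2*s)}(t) 3/2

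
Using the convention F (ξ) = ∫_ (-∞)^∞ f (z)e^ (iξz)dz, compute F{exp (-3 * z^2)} sqrt (3) * sqrt (pi) * exp (-ξ^2/12)/3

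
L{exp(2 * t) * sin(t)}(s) 1/((s - 2)^2 + 1)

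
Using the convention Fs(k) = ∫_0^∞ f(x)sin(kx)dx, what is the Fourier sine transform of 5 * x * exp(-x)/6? 5 * k/(3 * (k^2 + 1)^2)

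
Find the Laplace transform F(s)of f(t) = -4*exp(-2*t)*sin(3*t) -12/((s + 2)^2 + 9)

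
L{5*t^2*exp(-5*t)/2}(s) 5/(s + 5)^3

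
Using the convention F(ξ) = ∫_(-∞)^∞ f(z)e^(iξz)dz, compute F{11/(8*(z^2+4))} 11*pi*exp(-2*Abs(ξ))/16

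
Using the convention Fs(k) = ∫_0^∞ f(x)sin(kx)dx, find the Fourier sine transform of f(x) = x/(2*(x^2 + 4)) pi*exp(-2*k)/4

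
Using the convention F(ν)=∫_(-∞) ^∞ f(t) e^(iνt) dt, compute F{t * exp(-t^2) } I * sqrt(pi) * ν * exp(-ν^2/4) /2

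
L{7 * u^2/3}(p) 14/(3 * p^3)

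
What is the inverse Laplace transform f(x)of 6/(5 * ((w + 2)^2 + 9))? 2 * exp(-2 * x) * sin(3 * x)/5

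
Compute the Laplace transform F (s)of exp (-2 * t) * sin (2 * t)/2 1/ ( (s + 2)^2 + 4)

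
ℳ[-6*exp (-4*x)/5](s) -6*gamma (s)/ (5*2^ (2*s))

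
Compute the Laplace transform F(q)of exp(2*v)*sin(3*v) 3/((q - 2)^2 + 9)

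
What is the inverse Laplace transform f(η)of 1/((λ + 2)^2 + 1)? exp(-2 * η) * sin(η)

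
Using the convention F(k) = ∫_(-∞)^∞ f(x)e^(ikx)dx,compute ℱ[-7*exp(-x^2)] -7*sqrt(pi)*exp(-k^2/4)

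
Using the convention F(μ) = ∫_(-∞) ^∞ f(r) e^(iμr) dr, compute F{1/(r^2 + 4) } pi * exp(-2 * Abs(μ) ) /2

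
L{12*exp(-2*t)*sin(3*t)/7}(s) 36/(7*((s+2)^2+9))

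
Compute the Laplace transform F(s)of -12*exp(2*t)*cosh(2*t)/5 12*(2 - s)/(5*s*(s - 4))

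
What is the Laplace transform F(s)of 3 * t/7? 3/(7 * s^2)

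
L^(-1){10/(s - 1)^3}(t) 5*t^2*exp(t)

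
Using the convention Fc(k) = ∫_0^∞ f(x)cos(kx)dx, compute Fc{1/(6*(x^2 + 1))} pi*exp(-k)/12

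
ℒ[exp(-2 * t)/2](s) 1/(2 * (s + 2))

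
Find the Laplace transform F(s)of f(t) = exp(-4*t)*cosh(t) (s + 4)/((s + 4)^2-1)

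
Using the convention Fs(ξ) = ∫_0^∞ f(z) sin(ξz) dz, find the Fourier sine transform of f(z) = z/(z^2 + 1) pi*exp(-ξ) /2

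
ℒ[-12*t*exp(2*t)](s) -12/(s - 2)^2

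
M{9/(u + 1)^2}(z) -9 * pi * (z - 1)/sin(pi * z)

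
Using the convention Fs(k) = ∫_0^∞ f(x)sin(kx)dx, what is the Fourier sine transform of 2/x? pi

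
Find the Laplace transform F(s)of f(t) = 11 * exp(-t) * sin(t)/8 11/(8 * ((s + 1)^2 + 1))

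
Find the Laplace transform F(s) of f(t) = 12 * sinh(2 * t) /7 24/(7 * (s^2 - 4) ) 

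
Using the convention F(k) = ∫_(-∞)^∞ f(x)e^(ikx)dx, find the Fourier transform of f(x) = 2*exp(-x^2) 2*sqrt(pi)*exp(-k^2/4)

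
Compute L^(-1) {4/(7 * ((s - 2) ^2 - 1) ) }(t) 4 * exp(2 * t) * sinh(t) /7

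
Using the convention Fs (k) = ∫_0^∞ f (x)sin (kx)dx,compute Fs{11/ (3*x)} 11*pi/6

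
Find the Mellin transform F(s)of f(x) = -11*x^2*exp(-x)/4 -11*gamma(s + 2)/4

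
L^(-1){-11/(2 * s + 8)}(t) -11 * exp(-4 * t)/2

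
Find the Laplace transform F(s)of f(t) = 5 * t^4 120/s^5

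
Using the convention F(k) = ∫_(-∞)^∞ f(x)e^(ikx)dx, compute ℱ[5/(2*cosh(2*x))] 5*pi/(4*cosh(pi*k/4))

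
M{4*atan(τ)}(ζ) -2*pi*sec(pi*ζ/2)/ζ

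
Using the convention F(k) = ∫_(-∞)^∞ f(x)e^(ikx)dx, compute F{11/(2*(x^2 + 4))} 11*pi*exp(-2*Abs(k))/4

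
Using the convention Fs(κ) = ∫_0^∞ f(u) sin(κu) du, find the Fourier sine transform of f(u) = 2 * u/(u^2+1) pi * exp(-κ) 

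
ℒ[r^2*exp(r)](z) 2/(z - 1)^3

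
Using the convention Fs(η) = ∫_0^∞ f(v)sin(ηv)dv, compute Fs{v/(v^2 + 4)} pi*exp(-2*η)/2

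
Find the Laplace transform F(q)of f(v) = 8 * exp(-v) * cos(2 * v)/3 8 * (q + 1)/(3 * ((q + 1)^2 + 4))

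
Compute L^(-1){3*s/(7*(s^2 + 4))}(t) 3*cos(2*t)/7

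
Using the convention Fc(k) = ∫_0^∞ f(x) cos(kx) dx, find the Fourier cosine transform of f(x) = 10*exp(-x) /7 10/(7*(k^2 + 1) ) 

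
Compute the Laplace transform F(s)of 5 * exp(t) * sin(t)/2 5/(2 * ((s - 1)^2+1))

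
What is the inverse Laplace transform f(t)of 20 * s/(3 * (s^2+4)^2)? 5 * t * sin(2 * t)/3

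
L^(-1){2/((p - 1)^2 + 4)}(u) exp(u) * sin(2 * u)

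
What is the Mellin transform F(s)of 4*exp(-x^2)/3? 2*gamma(s/2)/3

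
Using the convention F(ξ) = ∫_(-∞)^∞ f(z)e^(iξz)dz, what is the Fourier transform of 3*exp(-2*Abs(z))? 12/(ξ^2 + 4)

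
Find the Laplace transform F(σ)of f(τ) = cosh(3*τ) σ/(σ^2 - 9)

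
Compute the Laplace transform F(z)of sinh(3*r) 3/(z^2 - 9)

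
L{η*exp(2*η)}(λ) (λ - 2)^(-2)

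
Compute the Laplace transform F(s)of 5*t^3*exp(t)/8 15/(4*(s - 1)^4)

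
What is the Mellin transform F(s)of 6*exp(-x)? 6*gamma(s)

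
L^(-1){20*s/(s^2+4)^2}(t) 5*t*sin(2*t)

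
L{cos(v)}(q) q/(q^2 + 1)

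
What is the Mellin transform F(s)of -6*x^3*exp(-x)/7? -6*gamma(s + 3)/7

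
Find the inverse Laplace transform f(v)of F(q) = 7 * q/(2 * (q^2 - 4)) 7 * cosh(2 * v)/2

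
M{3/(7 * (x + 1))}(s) 3 * pi * csc(pi * s)/7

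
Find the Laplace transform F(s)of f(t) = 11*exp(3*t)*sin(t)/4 11/(4*((s - 3)^2 + 1))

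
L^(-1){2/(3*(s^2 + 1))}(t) 2*sin(t)/3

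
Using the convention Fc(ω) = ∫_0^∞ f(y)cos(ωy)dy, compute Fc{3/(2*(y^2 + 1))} 3*pi*exp(-ω)/4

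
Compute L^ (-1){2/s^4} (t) t^3/3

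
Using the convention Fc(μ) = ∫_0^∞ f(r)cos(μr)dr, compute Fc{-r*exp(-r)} (μ^2 - 1)/(μ^2 + 1)^2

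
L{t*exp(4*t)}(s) (s - 4)^(-2)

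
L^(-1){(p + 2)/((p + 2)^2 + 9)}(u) exp(-2 * u) * cos(3 * u)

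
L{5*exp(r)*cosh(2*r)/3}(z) 5*(z - 1)/(3*((z - 1)^2 - 4))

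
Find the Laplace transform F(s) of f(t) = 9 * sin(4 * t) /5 36/(5 * (s^2 + 16) ) 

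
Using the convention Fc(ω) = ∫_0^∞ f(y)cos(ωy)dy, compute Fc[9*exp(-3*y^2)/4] 3*sqrt(3)*sqrt(pi)*exp(-ω^2/12)/8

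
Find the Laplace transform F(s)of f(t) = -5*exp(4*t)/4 -5/(4*s - 16)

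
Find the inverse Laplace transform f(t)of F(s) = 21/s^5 7*t^4/8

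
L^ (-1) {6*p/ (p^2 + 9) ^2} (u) u*sin (3*u) 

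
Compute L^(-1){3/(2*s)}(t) 3/2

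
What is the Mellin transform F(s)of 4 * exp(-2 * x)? 2^(2 - s) * gamma(s)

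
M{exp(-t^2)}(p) gamma(p/2)/2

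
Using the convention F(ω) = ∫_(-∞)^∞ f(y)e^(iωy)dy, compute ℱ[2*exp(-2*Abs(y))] 8/(ω^2 + 4)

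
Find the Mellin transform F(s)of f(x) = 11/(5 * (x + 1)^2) -11 * pi * (s - 1)/(5 * sin(pi * s))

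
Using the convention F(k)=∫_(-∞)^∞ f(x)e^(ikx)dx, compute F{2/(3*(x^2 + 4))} pi*exp(-2*Abs(k))/3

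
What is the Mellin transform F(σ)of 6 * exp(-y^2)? 3 * gamma(σ/2)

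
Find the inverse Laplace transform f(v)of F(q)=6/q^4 v^3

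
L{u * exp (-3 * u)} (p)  (p + 3)^ (-2)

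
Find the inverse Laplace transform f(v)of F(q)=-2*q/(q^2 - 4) -2*cosh(2*v)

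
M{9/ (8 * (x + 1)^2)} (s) -9 * pi * (s - 1)/ (8 * sin (pi * s))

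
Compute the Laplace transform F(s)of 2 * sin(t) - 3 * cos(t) 2/(s^2 + 1) - 3 * s/(s^2 + 1)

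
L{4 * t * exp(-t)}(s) 4/(s + 1)^2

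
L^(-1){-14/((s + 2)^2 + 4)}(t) -7 * exp(-2 * t) * sin(2 * t)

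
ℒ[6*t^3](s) 36/s^4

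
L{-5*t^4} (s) -120/s^5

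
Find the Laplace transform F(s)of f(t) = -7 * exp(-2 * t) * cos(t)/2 7 * (-s - 2)/(2 * ((s + 2)^2 + 1))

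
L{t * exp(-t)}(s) (s+1)^(-2)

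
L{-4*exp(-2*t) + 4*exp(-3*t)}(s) 4/(s + 3) - 4/(s + 2)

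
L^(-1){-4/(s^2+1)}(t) -4 * sin(t)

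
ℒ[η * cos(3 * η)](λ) (λ^2 - 9)/(λ^2 + 9)^2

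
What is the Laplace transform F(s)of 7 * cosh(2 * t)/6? 7 * s/(6 * (s^2-4))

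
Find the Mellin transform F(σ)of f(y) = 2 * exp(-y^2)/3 gamma(σ/2)/3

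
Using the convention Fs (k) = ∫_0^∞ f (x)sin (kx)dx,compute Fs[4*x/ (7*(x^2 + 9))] 2*pi*exp (-3*k)/7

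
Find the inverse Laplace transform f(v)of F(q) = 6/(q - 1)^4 v^3*exp(v)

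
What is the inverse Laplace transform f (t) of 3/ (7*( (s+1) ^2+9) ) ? exp (-t)*sin (3*t) /7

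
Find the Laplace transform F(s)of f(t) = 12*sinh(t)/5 12/(5*(s^2 - 1))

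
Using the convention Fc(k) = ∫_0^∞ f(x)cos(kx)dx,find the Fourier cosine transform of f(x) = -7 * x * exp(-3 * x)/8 7 * (k^2 - 9)/(8 * (k^2 + 9)^2)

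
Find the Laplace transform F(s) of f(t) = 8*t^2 16/s^3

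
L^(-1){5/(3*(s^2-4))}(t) 5*sinh(2*t)/6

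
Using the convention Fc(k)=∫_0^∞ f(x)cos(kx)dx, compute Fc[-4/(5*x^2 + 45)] -2*pi*exp(-3*k)/15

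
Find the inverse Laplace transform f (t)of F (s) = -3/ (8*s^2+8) -3*sin (t)/8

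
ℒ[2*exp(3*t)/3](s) 2/(3*(s - 3))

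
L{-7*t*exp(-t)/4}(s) -7/(4*(s + 1)^2)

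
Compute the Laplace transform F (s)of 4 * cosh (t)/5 4 * s/ (5 * (s^2-1))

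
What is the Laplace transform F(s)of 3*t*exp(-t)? 3/(s + 1)^2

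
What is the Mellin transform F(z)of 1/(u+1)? pi*csc(pi*z)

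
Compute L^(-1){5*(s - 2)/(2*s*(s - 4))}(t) 5*exp(2*t)*cosh(2*t)/2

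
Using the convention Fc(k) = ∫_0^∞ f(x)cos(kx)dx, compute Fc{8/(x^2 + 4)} 2 * pi * exp(-2 * k)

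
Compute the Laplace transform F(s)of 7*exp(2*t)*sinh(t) 7/((s - 2)^2 - 1)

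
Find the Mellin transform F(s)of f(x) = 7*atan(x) -7*pi*sec(pi*s/2)/(2*s)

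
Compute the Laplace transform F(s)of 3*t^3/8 9/(4*s^4)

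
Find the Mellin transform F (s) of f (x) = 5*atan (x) -5*pi*sec (pi*s/2) / (2*s) 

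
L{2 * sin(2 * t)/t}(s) 2 * atan(2/s)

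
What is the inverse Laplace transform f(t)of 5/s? 5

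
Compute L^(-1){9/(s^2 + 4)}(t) 9 * sin(2 * t)/2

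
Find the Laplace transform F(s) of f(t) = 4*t 4/s^2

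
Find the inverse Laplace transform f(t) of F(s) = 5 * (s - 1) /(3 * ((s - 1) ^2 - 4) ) 5 * exp(t) * cosh(2 * t) /3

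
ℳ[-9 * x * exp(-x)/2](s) -9 * gamma(s + 1)/2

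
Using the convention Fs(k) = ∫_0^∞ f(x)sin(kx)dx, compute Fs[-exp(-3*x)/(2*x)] -atan(k/3)/2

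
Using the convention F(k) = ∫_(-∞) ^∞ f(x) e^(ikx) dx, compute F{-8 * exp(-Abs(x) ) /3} -16/(3 * k^2 + 3) 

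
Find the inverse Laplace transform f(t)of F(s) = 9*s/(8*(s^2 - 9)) 9*cosh(3*t)/8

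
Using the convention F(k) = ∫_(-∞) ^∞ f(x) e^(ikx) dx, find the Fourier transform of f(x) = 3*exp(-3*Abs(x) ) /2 9/(k^2 + 9) 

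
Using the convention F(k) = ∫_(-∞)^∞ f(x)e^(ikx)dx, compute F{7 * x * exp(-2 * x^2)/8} 7 * sqrt(2) * I * sqrt(pi) * k * exp(-k^2/8)/64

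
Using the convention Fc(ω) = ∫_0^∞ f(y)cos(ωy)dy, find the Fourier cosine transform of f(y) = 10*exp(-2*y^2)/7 5*sqrt(2)*sqrt(pi)*exp(-ω^2/8)/14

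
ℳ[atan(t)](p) -pi*sec(pi*p/2) /(2*p) 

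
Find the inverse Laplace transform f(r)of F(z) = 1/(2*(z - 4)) exp(4*r)/2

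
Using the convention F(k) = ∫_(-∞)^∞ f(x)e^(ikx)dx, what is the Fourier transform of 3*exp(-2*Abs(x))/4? 3/(k^2+4)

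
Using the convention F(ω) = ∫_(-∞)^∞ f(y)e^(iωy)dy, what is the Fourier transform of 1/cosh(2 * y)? pi/(2 * cosh(pi * ω/4))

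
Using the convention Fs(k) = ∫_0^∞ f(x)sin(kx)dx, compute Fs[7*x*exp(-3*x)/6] 7*k/(k^2 + 9)^2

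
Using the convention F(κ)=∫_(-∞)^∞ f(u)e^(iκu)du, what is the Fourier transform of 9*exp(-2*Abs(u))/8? 9/(2*(κ^2 + 4))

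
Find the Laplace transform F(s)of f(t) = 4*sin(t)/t 4*atan(1/s)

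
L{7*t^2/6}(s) 7/(3*s^3)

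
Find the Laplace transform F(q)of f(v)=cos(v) q/(q^2+1)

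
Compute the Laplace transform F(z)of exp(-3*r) 1/(z + 3)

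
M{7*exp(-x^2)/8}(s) 7*gamma(s/2)/16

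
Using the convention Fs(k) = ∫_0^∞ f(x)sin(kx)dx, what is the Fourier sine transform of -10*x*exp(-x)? -20*k/(k^2 + 1)^2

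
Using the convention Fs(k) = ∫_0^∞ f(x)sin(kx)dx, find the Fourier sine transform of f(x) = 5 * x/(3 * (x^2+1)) 5 * pi * exp(-k)/6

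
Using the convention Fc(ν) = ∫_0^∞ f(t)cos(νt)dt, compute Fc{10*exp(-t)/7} 10/(7*(ν^2+1))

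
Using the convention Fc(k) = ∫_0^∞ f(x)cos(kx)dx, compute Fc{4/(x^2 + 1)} 2*pi*exp(-k)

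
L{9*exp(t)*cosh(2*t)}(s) 9*(s - 1)/((s - 1)^2 - 4)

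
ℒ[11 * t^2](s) 22/s^3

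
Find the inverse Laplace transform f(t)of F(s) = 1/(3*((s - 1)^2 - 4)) exp(t)*sinh(2*t)/6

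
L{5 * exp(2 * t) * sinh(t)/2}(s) 5/(2 * ((s - 2)^2 - 1))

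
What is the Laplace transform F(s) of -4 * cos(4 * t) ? -4 * s/(s^2+16) 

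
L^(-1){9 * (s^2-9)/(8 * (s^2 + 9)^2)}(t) 9 * t * cos(3 * t)/8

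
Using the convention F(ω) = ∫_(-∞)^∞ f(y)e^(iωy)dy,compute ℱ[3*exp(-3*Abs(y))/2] 9/(ω^2 + 9)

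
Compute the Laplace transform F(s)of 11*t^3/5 66/(5*s^4)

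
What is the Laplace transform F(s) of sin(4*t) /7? 4/(7*(s^2+16) ) 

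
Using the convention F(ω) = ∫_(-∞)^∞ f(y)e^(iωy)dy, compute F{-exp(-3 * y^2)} -sqrt(3) * sqrt(pi) * exp(-ω^2/12)/3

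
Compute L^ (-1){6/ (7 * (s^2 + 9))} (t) 2 * sin (3 * t)/7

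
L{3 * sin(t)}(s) 3/(s^2 + 1)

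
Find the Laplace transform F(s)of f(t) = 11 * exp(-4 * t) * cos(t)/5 11 * (s + 4)/(5 * ((s + 4)^2 + 1))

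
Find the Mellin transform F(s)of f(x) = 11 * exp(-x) 11 * gamma(s)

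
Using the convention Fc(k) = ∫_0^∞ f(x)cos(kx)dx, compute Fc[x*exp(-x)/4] (1 - k^2)/(4*(k^2 + 1)^2)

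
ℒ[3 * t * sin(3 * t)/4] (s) 9 * s/(2 * (s^2 + 9)^2)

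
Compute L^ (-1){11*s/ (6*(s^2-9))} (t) 11*cosh (3*t)/6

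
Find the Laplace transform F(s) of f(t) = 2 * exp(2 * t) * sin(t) 2/((s - 2) ^2 + 1) 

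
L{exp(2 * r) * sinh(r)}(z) 1/((z - 2)^2-1)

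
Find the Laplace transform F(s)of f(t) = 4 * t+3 3/s+4/s^2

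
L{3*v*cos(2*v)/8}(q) 3*(q^2 - 4)/(8*(q^2+4)^2)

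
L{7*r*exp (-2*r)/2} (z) 7/ (2*(z + 2)^2)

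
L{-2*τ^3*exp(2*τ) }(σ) -12/(σ - 2) ^4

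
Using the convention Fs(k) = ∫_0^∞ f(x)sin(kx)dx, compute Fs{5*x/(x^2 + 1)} 5*pi*exp(-k)/2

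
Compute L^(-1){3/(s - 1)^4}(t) t^3 * exp(t)/2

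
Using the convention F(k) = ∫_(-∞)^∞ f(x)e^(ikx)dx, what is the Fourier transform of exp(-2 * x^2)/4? sqrt(2) * sqrt(pi) * exp(-k^2/8)/8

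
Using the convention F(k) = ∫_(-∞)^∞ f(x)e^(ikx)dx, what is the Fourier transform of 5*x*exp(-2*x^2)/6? 5*sqrt(2)*I*sqrt(pi)*k*exp(-k^2/8)/48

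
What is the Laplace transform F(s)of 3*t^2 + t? 6/s^3 + s^(-2)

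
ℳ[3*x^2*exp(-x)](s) 3*gamma(s+2)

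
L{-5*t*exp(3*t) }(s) -5/(s - 3) ^2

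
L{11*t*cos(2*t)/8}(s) 11*(s^2 - 4)/(8*(s^2 + 4)^2)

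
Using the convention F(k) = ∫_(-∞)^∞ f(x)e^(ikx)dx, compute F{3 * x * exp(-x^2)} 3 * I * sqrt(pi) * k * exp(-k^2/4)/2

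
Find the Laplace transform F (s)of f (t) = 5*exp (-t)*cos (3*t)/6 5*(s + 1)/ (6*( (s + 1)^2 + 9))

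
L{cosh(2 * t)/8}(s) s/(8 * (s^2 - 4))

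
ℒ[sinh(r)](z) 1/(z^2 - 1)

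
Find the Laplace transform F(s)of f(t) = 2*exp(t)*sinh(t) 2/(s*(s - 2))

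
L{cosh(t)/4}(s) s/(4*(s^2 - 1))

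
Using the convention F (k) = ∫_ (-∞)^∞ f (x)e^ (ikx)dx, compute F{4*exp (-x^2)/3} 4*sqrt (pi)*exp (-k^2/4)/3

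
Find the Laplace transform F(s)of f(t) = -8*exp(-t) -8/(s+1)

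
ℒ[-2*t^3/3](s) -4/s^4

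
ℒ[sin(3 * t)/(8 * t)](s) atan(3/s)/8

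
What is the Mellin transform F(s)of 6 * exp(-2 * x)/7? 6 * gamma(s)/(7 * 2^s)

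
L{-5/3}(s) -5/(3 * s)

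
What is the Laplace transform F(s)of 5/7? 5/(7*s)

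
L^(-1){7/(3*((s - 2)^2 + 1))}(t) 7*exp(2*t)*sin(t)/3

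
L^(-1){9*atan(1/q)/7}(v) 9*sin(v)/(7*v)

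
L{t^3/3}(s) 2/s^4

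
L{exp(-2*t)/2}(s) 1/(2*(s+2))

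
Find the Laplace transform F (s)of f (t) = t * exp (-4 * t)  (s + 4)^ (-2)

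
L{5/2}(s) 5/(2*s)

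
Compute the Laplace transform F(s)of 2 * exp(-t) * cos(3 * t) 2 * (s + 1)/((s + 1)^2 + 9)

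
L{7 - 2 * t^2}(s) 7/s - 4/s^3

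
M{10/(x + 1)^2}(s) -10*pi*(s - 1)/sin(pi*s)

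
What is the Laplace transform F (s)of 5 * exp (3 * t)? 5/ (s - 3)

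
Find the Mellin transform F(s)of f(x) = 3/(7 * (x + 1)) 3 * pi * csc(pi * s)/7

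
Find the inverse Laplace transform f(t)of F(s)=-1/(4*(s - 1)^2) -t*exp(t)/4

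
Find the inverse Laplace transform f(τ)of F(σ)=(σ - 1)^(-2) τ * exp(τ)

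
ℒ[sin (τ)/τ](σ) atan (1/σ)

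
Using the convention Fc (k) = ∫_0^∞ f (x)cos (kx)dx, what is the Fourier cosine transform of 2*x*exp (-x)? 2*(1 - k^2)/ (k^2+1)^2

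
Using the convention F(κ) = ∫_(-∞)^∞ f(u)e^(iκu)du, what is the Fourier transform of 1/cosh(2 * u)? pi/(2 * cosh(pi * κ/4))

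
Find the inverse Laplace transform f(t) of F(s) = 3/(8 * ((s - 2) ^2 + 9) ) exp(2 * t) * sin(3 * t) /8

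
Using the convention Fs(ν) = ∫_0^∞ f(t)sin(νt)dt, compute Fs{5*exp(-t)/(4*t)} 5*atan(ν)/4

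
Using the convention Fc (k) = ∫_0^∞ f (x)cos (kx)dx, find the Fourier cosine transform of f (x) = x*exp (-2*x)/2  (4 - k^2)/ (2*(k^2 + 4)^2)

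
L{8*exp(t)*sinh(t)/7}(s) 8/(7*s*(s - 2))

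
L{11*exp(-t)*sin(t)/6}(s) 11/(6*((s+1)^2+1))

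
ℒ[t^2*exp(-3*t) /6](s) 1/(3*(s + 3) ^3) 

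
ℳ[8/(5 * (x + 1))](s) 8 * pi * csc(pi * s)/5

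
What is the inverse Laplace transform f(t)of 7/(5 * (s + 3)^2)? 7 * t * exp(-3 * t)/5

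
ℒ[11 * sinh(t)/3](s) 11/(3 * (s^2 - 1))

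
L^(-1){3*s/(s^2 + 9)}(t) 3*cos(3*t)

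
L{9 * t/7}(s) 9/(7 * s^2)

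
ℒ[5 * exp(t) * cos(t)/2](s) 5 * (s - 1)/(2 * ((s - 1)^2 + 1))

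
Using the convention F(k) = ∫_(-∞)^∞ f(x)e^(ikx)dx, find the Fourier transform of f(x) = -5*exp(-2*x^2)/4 -5*sqrt(2)*sqrt(pi)*exp(-k^2/8)/8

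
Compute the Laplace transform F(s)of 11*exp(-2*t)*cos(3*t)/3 11*(s + 2)/(3*((s + 2)^2 + 9))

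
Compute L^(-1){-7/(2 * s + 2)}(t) -7 * exp(-t)/2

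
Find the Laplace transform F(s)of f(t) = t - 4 s^(-2) - 4/s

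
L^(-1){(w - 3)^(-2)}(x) x*exp(3*x)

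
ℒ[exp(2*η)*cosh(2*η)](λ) (λ - 2)/(λ*(λ - 4))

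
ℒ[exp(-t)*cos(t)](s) (s+1)/((s+1)^2+1)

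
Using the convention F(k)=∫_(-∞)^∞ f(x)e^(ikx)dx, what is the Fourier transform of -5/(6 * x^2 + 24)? -5 * pi * exp(-2 * Abs(k))/12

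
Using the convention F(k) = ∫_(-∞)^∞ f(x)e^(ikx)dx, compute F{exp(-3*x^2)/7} sqrt(3)*sqrt(pi)*exp(-k^2/12)/21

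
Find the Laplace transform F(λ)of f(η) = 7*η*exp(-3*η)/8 7/(8*(λ + 3)^2)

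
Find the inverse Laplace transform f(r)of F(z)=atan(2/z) sin(2*r)/r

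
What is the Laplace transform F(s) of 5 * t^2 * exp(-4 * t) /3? 10/(3 * (s + 4) ^3) 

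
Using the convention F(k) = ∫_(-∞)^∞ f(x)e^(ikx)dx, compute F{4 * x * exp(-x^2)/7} 2 * I * sqrt(pi) * k * exp(-k^2/4)/7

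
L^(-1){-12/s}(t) -12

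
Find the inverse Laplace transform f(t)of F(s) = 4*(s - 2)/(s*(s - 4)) 4*exp(2*t)*cosh(2*t)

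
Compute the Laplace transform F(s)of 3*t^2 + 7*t 7/s^2 + 6/s^3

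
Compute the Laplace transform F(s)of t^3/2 3/s^4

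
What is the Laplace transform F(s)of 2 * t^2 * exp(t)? 4/(s - 1)^3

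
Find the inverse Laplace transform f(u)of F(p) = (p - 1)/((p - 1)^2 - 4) exp(u) * cosh(2 * u)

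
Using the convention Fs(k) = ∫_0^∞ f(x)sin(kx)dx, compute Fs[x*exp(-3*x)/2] 3*k/(k^2 + 9)^2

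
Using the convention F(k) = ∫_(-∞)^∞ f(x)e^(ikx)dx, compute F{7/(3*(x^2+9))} 7*pi*exp(-3*Abs(k))/9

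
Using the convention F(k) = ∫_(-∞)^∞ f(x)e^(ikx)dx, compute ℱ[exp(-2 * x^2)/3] sqrt(2) * sqrt(pi) * exp(-k^2/8)/6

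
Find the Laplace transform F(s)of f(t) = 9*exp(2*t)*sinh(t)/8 9/(8*((s - 2)^2 - 1))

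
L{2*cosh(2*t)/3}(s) 2*s/(3*(s^2 - 4))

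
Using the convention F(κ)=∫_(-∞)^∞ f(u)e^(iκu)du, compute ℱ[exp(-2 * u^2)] sqrt(2) * sqrt(pi) * exp(-κ^2/8)/2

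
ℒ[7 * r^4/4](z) 42/z^5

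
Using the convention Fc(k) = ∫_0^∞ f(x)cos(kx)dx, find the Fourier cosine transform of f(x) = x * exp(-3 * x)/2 (9 - k^2)/(2 * (k^2 + 9)^2)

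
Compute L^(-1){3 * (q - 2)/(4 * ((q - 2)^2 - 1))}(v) 3 * exp(2 * v) * cosh(v)/4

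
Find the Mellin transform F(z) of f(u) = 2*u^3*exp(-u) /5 2*gamma(z + 3) /5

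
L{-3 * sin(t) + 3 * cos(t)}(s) 3 * s/(s^2 + 1)-3/(s^2 + 1)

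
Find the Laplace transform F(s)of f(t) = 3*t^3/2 9/s^4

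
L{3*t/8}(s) 3/(8*s^2) 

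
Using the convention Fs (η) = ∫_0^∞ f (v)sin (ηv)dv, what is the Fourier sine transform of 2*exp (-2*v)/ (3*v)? 2*atan (η/2)/3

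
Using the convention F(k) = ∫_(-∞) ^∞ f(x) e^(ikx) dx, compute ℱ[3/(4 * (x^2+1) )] 3 * pi * exp(-Abs(k) ) /4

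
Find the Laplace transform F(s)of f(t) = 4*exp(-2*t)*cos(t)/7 4*(s + 2)/(7*((s + 2)^2 + 1))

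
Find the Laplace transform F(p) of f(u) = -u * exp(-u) -1/(p + 1) ^2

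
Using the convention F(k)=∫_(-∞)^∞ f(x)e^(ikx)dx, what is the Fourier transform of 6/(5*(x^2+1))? 6*pi*exp(-Abs(k))/5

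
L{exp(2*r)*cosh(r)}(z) (z - 2)/((z - 2)^2 - 1)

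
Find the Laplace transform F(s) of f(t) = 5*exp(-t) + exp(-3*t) 1/(s + 3) + 5/(s + 1) 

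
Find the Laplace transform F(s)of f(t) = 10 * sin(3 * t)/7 30/(7 * (s^2+9))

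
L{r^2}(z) 2/z^3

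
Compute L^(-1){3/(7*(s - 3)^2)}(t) 3*t*exp(3*t)/7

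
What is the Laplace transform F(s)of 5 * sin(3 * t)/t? 5 * atan(3/s)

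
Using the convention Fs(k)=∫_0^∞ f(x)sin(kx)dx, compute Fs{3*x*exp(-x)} 6*k/(k^2 + 1)^2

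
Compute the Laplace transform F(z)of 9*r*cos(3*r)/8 9*(z^2-9)/(8*(z^2 + 9)^2)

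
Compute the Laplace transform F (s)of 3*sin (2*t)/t 3*atan (2/s)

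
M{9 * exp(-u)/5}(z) 9 * gamma(z)/5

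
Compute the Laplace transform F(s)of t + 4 4/s + s^(-2)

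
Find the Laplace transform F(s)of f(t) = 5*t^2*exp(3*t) 10/(s - 3)^3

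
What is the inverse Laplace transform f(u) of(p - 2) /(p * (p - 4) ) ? exp(2 * u) * cosh(2 * u) 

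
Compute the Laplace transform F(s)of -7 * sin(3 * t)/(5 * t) -7 * atan(3/s)/5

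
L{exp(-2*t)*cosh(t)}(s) (s + 2)/((s + 2)^2 - 1)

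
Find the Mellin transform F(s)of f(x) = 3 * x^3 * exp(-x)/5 3 * gamma(s + 3)/5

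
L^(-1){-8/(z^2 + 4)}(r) -4*sin(2*r)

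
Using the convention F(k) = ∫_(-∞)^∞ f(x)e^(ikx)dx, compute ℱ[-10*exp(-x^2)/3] -10*sqrt(pi)*exp(-k^2/4)/3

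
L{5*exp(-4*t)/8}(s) 5/(8*(s + 4))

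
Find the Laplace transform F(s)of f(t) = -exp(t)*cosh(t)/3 (1 - s)/(3*s*(s - 2))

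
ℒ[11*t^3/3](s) 22/s^4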